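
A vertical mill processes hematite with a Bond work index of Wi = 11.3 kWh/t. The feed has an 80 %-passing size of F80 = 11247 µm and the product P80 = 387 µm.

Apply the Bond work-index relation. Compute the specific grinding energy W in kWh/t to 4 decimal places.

Bond: W = 10·Wi·(1/√P80 − 1/√F80)
1/√387 = 0.050833;  1/√11247 = 0.009429
W = 10·11.3·(0.050833 − 0.009429) = 4.6786 kWh/t

W = 4.6786 kWh/t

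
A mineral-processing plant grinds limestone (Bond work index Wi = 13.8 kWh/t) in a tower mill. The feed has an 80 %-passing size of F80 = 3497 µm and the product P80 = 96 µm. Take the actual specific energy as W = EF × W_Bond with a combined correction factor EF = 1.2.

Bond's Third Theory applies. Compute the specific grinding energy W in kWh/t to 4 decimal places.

W_Bond = 10·Wi·(1/√P₈₀ − 1/√F₈₀)
1/√96 = 0.102062;  1/√3497 = 0.016910
W = 10·13.8·(0.102062 − 0.016910) = 11.7509 kWh/t
With EF = 1.2: W = 11.7509·1.2 = 14.1011 kWh/t

W = 14.1011 kWh/t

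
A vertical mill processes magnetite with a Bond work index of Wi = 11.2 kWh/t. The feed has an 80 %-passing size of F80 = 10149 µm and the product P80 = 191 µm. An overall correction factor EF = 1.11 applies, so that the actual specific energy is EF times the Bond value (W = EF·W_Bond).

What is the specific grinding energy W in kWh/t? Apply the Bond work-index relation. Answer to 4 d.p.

W_Bond = 10·Wi·(1/√P₈₀ − 1/√F₈₀)
1/√191 = 0.072357;  1/√10149 = 0.009926
W = 10·11.2·(0.072357 − 0.009926) = 6.9923 kWh/t
W_actual = 1.11 × 6.9923 = 7.7614 kWh/t

W = 7.7614 kWh/t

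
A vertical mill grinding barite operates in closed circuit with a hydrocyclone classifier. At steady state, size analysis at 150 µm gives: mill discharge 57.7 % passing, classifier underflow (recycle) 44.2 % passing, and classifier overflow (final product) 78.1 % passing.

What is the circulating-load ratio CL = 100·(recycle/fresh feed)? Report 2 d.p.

Balance %-passing 150 µm (r = R/F):
d + r·d = r·u + o → r(d−u) = o−d
r = (78.1 − 57.7)/(57.7 − 44.2) = 20.4/13.5 = 1.5111
CL = 100·r = 151.11 %

CL = 151.11 %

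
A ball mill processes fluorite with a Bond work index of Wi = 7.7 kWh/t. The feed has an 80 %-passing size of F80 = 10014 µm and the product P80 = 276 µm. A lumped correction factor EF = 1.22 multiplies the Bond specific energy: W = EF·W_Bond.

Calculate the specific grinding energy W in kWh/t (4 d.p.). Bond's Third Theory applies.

W = 4.7158 kWh/t

Bond: W = 10·Wi·(1/√P80 − 1/√F80)
1/√276 = 0.060193;  1/√10014 = 0.009993
W = 10·7.7·(0.060193 − 0.009993) = 3.8654 kWh/t
Apply correction: 3.8654 × 1.22 = 4.7158 kWh/t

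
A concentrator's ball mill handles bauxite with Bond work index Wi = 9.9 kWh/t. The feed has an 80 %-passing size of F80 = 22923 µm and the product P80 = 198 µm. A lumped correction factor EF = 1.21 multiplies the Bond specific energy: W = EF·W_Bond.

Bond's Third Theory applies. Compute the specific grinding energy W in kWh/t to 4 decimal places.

W = 7.7219 kWh/t

Bond:  W = 10 Wi (1/√P − 1/√F)
1/√198 = 0.071067;  1/√22923 = 0.006605
W = 10·9.9·(0.071067 − 0.006605) = 6.3817 kWh/t
Apply correction: 6.3817 × 1.21 = 7.7219 kWh/t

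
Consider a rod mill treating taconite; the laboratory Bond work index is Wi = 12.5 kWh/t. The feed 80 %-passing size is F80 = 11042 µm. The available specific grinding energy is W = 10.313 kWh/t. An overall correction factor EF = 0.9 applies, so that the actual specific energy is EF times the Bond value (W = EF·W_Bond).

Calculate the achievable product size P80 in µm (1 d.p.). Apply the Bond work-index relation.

P80 = 97.7 µm

Bond: W = 10·Wi·(1/√P80 − 1/√F80)
W_Bond = W / EF = 10.313 / 0.9 = 11.4589 kWh/t
⇒ 1/√P80 = W_Bond/(10 Wi) + 1/√F80
  = 11.4589/(10·12.5) + 1/√11042 = 0.091671 + 0.009516 = 0.101188
P80 = (1/0.101188)² = 9.8826² = 97.67 µm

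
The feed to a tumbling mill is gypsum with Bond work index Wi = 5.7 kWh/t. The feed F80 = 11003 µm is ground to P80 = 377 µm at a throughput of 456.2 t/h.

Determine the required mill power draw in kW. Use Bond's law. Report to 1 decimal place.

P = 1091.3 kW

W = 10 Wi / √P80 − 10 Wi / √F80
W = 10·5.7·(1/√377 − 1/√11003) = 10·5.7·(0.041969) = 2.3922 kWh/t
P_mill = W·ṁ = 2.3922·456.2 = 1091.3 kW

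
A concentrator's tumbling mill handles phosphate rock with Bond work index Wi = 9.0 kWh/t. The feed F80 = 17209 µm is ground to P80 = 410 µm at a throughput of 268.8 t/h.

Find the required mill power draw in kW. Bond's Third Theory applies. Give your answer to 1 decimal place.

P = 1010.3 kW

Bond:  W = 10 Wi (1/√P − 1/√F)
W = 10·9.0·(1/√410 − 1/√17209) = 10·9.0·(0.041764) = 3.7587 kWh/t
P_mill = W·ṁ = 3.7587·268.8 = 1010.3 kW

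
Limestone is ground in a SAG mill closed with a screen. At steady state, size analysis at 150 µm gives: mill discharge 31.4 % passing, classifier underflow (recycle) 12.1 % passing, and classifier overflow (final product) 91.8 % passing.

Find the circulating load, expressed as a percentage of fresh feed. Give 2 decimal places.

CL = 312.95 %

Balance %-passing 150 µm (r = R/F):
r = (o − d)/(d − u)
r = (91.8 − 31.4)/(31.4 − 12.1) = 60.4/19.3 = 3.1295
CL = 100·r = 312.95 %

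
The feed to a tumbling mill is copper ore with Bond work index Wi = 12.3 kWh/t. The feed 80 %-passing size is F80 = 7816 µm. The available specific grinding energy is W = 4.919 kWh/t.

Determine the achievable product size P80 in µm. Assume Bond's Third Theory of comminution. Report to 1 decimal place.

W = 10 Wi (P80^-0.5 − F80^-0.5)
⇒ 1/√P80 = W/(10 Wi) + 1/√F80
  = 4.9190/(10·12.3) + 1/√7816 = 0.039992 + 0.011311 = 0.051303
P80 = (1/0.051303)² = 19.4920² = 379.94 µm

P80 = 379.9 µm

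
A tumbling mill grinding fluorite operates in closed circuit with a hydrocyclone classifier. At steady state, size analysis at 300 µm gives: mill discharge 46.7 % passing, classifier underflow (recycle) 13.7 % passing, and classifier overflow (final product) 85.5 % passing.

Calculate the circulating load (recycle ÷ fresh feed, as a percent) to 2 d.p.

CL = 117.58 %

Balance %-passing 300 µm (r = R/F):
(1+r)d = ru + o → r = (o−d)/(d−u)
r = (85.5 − 46.7)/(46.7 − 13.7) = 38.8/33.0 = 1.1758
CL = 100·r = 117.58 %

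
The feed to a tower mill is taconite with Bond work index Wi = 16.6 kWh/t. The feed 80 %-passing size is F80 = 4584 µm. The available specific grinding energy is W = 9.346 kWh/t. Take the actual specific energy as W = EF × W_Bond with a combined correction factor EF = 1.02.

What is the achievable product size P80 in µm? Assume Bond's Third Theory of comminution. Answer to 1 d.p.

Bond:  W = 10 Wi (1/√P − 1/√F)
W_Bond = W / EF = 9.346 / 1.02 = 9.1627 kWh/t
P80^(−½) = W_Bond/(10 Wi) + F80^(−½)
  = 9.1627/(10·16.6) + 1/√4584 = 0.055197 + 0.014770 = 0.069967
P80 = (1/0.069967)² = 14.2924² = 204.27 µm

P80 = 204.3 µm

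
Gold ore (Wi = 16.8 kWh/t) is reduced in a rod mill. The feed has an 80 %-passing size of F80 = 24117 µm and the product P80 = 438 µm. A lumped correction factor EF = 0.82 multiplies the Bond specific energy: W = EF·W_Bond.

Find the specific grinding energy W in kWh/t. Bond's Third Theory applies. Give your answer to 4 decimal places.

W = 5.6954 kWh/t

W = 10·Wi·[P80^(−½) − F80^(−½)]
1/√438 = 0.047782;  1/√24117 = 0.006439
W = 10·16.8·(0.047782 − 0.006439) = 6.9455 kWh/t
Corrected W = EF·W_Bond = 0.82·6.9455 = 5.6954 kWh/t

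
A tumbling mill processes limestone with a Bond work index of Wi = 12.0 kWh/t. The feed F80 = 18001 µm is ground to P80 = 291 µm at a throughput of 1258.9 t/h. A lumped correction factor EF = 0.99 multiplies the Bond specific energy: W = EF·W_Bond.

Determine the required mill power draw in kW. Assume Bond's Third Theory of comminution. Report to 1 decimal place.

P = 7652.5 kW

W = 10·Wi·[P80^(−½) − F80^(−½)]
W = 10·12.0·(1/√291 − 1/√18001) = 10·12.0·(0.051168) = 6.1401 kWh/t
Corrected W = EF·W_Bond = 0.99·6.1401 = 6.0787 kWh/t
Power = W × throughput = 6.0787 kWh/t × 1258.9 t/h = 7652.5 kW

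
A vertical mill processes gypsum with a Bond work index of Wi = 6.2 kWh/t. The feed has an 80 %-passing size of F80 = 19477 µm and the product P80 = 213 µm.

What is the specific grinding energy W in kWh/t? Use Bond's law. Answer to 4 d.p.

W = 3.8039 kWh/t

W_Bond = 10·Wi·(1/√P₈₀ − 1/√F₈₀)
1/√213 = 0.068519;  1/√19477 = 0.007165
W = 10·6.2·(0.068519 − 0.007165) = 3.8039 kWh/t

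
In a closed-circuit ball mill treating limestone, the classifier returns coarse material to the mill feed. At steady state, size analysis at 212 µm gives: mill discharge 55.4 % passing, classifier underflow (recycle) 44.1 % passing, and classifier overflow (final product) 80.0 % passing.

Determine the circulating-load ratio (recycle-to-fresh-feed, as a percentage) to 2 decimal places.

CL = 217.70 %

Two-product formula at 212 µm:
d + r·d = r·u + o → r(d−u) = o−d
r = (80.0 − 55.4)/(55.4 − 44.1) = 24.6/11.3 = 2.1770
CL = 100·r = 217.70 %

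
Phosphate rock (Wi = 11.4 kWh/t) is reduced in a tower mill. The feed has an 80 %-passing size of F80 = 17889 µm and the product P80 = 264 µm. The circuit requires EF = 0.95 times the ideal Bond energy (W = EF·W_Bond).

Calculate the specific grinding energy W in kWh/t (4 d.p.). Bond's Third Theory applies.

W = 10·Wi·[P80^(−½) − F80^(−½)]
1/√264 = 0.061546;  1/√17889 = 0.007477
W = 10·11.4·(0.061546 − 0.007477) = 6.1639 kWh/t
Apply correction: 6.1639 × 0.95 = 5.8557 kWh/t

W = 5.8557 kWh/t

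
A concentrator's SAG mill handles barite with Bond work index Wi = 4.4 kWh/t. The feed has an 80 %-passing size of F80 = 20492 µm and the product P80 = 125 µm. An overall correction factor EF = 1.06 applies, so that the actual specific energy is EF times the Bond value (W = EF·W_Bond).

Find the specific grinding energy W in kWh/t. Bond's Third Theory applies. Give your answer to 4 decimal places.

W = 10·Wi·(P80^(-½) − F80^(-½))
1/√125 = 0.089443;  1/√20492 = 0.006986
W = 10·4.4·(0.089443 − 0.006986) = 3.6281 kWh/t
Apply correction: 3.6281 × 1.06 = 3.8458 kWh/t

W = 3.8458 kWh/t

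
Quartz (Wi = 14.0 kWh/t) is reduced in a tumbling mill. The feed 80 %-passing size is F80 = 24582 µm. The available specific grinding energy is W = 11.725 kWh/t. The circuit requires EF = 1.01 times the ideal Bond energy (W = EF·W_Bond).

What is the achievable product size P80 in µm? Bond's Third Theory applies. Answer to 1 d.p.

P80 = 125.4 µm

W = 10 Wi (1/√P80 − 1/√F80)  [Bond]
W_Bond = W / EF = 11.725 / 1.01 = 11.6089 kWh/t
P80^-0.5 = F80^-0.5 + W_Bond/(10 Wi)
  = 11.6089/(10·14.0) + 1/√24582 = 0.082921 + 0.006378 = 0.089299
P80 = (1/0.089299)² = 11.1983² = 125.40 µm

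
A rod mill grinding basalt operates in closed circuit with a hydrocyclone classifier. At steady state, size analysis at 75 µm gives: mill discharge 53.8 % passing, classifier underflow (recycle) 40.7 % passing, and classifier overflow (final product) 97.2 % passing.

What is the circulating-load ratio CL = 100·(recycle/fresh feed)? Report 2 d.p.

CL = 331.30 %

Classifier node, passing 75 µm:
Fd + Rd = Ru + Fo ⇒ R/F = (o−d)/(d−u)
r = (97.2 − 53.8)/(53.8 − 40.7) = 43.4/13.1 = 3.3130
CL = 100·r = 331.30 %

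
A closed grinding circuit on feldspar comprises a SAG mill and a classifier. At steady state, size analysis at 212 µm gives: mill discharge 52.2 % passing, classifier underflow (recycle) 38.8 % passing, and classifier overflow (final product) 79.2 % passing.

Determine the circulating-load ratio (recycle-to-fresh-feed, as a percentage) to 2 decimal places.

Mass balance on the −212 µm fraction:
(1+r)·d = r·u + o ⇒ r = (o−d)/(d−u)
r = (79.2 − 52.2)/(52.2 − 38.8) = 27.0/13.4 = 2.0149
CL = 100·r = 201.49 %

CL = 201.49 %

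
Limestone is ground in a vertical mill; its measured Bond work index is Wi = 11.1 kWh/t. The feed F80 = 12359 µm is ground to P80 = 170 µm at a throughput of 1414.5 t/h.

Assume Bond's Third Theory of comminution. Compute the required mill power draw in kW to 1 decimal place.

P = 10629.8 kW

W = 10 Wi (1/√P80 − 1/√F80)  [Bond]
W = 10·11.1·(1/√170 − 1/√12359) = 10·11.1·(0.067701) = 7.5148 kWh/t
Power = W × throughput = 7.5148 kWh/t × 1414.5 t/h = 10629.8 kW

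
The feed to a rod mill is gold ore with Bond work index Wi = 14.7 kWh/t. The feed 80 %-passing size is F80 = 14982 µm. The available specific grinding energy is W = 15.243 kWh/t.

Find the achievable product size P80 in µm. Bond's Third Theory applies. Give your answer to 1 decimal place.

P80 = 79.9 µm

Bond: W = 10·Wi·(1/√P80 − 1/√F80)
1/√P80 = 1/√F80 + W/(10·Wi)
  = 15.2430/(10·14.7) + 1/√14982 = 0.103694 + 0.008170 = 0.111864
P80 = (1/0.111864)² = 8.9394² = 79.91 µm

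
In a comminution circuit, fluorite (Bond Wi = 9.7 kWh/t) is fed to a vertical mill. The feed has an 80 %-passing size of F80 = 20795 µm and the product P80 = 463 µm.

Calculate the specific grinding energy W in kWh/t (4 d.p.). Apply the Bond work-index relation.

W = 3.8353 kWh/t

W = 10·Wi·(P80^(-½) − F80^(-½))
1/√463 = 0.046474;  1/√20795 = 0.006935
W = 10·9.7·(0.046474 − 0.006935) = 3.8353 kWh/t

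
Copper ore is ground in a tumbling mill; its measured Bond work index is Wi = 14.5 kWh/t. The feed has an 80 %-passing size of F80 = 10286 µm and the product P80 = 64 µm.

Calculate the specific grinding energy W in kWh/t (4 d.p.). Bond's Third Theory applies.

Bond: W = 10·Wi·(1/√P80 − 1/√F80)
1/√64 = 0.125000;  1/√10286 = 0.009860
W = 10·14.5·(0.125000 − 0.009860) = 16.6953 kWh/t

W = 16.6953 kWh/t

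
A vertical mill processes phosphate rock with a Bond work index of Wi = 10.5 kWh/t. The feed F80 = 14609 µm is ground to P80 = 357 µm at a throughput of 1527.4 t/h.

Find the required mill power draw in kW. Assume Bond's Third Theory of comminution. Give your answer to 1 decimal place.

Bond:  W = 10 Wi (1/√P − 1/√F)
W = 10·10.5·(1/√357 − 1/√14609) = 10·10.5·(0.044652) = 4.6885 kWh/t
Power = W × throughput = 4.6885 kWh/t × 1527.4 t/h = 7161.2 kW

P = 7161.2 kW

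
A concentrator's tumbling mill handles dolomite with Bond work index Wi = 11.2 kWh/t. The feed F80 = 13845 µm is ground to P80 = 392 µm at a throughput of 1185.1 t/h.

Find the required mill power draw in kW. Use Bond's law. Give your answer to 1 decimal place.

W = 10 Wi (P80^-0.5 − F80^-0.5)
W = 10·11.2·(1/√392 − 1/√13845) = 10·11.2·(0.042009) = 4.7050 kWh/t
P = W·T = 4.7050·1185.1 = 5575.9 kW

P = 5575.9 kW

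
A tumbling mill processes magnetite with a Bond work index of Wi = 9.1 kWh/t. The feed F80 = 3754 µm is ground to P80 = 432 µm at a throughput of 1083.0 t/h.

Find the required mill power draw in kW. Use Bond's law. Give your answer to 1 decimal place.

P = 3133.1 kW

W = 10·Wi·(P80^(-½) − F80^(-½))
W = 10·9.1·(1/√432 − 1/√3754) = 10·9.1·(0.031791) = 2.8930 kWh/t
Power = W × throughput = 2.8930 kWh/t × 1083.0 t/h = 3133.1 kW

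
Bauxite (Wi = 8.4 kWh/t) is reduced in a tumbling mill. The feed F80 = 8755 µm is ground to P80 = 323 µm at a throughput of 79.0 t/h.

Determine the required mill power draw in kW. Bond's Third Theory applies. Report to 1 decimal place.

W = 10 Wi (1/√P80 − 1/√F80)  [Bond]
W = 10·8.4·(1/√323 − 1/√8755) = 10·8.4·(0.044954) = 3.7761 kWh/t
Power = W × throughput = 3.7761 kWh/t × 79.0 t/h = 298.3 kW

P = 298.3 kW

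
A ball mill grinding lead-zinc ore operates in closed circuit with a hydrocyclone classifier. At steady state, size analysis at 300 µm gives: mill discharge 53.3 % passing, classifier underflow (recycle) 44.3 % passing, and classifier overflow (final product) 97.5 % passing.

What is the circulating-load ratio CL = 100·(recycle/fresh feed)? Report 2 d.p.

Two-product formula at 300 µm:
r = (o − d)/(d − u)
r = (97.5 − 53.3)/(53.3 − 44.3) = 44.2/9.0 = 4.9111
CL = 100·r = 491.11 %

CL = 491.11 %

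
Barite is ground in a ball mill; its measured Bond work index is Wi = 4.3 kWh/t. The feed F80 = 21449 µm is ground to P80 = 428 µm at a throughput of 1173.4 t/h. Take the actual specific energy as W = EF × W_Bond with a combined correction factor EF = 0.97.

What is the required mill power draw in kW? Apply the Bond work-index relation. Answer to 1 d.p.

P = 2031.5 kW

Bond:  W = 10 Wi (1/√P − 1/√F)
W = 10·4.3·(1/√428 − 1/√21449) = 10·4.3·(0.041509) = 1.7849 kWh/t
With EF = 0.97: W = 1.7849·0.97 = 1.7313 kWh/t
P_mill = W·ṁ = 1.7313·1173.4 = 2031.5 kW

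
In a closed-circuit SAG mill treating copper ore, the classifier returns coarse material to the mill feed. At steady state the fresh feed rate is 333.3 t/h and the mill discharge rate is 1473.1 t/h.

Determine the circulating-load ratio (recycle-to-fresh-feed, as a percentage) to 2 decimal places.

CL = 341.97 %

Discharge = new feed + return, hence
R = M − F = 1473.1 − 333.3 = 1139.8 t/h
CL = 100·R/F = 100·1139.8/333.3 = 341.97 %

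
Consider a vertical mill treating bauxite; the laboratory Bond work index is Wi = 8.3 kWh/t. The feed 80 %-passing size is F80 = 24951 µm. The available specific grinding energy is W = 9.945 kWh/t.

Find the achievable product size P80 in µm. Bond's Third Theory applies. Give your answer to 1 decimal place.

P80 = 62.8 µm

W = 10·Wi·[P80^(−½) − F80^(−½)]
⇒ 1/√P80 = W/(10 Wi) + 1/√F80
  = 9.9450/(10·8.3) + 1/√24951 = 0.119819 + 0.006331 = 0.126150
P80 = (1/0.126150)² = 7.9271² = 62.84 µm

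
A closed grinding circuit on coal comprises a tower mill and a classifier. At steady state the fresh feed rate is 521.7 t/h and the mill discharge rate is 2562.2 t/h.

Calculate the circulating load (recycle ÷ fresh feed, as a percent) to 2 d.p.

Steady state: M = F + R.
R = M − F = 2562.2 − 521.7 = 2040.5 t/h
CL = 100·R/F = 100·2040.5/521.7 = 391.13 %

CL = 391.13 %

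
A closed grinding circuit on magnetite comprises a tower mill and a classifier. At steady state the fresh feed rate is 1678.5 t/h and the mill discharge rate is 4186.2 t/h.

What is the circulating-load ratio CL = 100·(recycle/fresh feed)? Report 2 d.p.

Mill node: discharge = fresh + recycle.
R = M − F = 4186.2 − 1678.5 = 2507.7 t/h
CL = 100·R/F = 100·2507.7/1678.5 = 149.40 %

CL = 149.40 %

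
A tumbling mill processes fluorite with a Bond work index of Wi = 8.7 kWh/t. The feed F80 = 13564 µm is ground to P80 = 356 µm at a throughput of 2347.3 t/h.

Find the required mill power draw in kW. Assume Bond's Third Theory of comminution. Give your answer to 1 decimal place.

P = 9069.9 kW

W = 10 Wi / √P80 − 10 Wi / √F80
W = 10·8.7·(1/√356 − 1/√13564) = 10·8.7·(0.044414) = 3.8640 kWh/t
Mill draw = 3.8640 × 2347.3 = 9069.9 kW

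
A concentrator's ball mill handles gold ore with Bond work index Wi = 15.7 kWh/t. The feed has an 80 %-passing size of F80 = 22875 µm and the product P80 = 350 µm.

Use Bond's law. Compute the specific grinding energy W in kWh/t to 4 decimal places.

W_Bond = 10·Wi·(1/√P₈₀ − 1/√F₈₀)
1/√350 = 0.053452;  1/√22875 = 0.006612
W = 10·15.7·(0.053452 − 0.006612) = 7.3540 kWh/t

W = 7.3540 kWh/t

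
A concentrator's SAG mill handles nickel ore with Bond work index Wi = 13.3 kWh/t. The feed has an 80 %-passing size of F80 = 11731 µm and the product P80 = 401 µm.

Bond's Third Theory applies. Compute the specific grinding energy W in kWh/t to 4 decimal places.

W = 10·Wi·(P80^(-½) − F80^(-½))
1/√401 = 0.049938;  1/√11731 = 0.009233
W = 10·13.3·(0.049938 − 0.009233) = 5.4137 kWh/t

W = 5.4137 kWh/t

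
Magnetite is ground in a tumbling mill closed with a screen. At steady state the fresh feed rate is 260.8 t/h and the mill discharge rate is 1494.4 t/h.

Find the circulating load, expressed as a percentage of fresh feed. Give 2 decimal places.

Steady state: M = F + R.
R = M − F = 1494.4 − 260.8 = 1233.6 t/h
CL = 100·R/F = 100·1233.6/260.8 = 473.01 %

CL = 473.01 %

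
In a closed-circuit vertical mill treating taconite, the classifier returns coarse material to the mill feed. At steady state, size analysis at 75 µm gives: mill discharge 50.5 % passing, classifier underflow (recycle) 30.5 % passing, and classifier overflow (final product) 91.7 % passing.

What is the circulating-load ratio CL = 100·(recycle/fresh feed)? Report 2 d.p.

CL = 206.00 %

Let r = R/F. Size balance at 75 µm:
(1+r)d = ru + o → r = (o−d)/(d−u)
r = (91.7 − 50.5)/(50.5 − 30.5) = 41.2/20.0 = 2.0600
CL = 100·r = 206.00 %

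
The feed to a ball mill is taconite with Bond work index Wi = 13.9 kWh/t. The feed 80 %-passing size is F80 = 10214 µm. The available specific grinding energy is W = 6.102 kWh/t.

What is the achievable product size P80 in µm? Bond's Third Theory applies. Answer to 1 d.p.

P80 = 345.6 µm

Bond:  W = 10 Wi (1/√P − 1/√F)
1/√P80 = 1/√F80 + W/(10·Wi)
  = 6.1020/(10·13.9) + 1/√10214 = 0.043899 + 0.009895 = 0.053794
P80 = (1/0.053794)² = 18.5894² = 345.57 µm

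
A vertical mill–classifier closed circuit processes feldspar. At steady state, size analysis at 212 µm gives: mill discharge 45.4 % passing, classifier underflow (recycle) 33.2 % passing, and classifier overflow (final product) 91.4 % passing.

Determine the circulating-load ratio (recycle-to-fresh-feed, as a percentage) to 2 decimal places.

Balance %-passing 212 µm (r = R/F):
r = (o − d)/(d − u)
r = (91.4 − 45.4)/(45.4 − 33.2) = 46.0/12.2 = 3.7705
CL = 100·r = 377.05 %

CL = 377.05 %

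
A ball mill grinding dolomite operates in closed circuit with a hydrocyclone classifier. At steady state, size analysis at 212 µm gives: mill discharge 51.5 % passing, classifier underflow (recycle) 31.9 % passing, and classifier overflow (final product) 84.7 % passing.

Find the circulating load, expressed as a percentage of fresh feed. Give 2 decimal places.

CL = 169.39 %

Two-product formula at 212 µm:
Fd + Rd = Ru + Fo ⇒ R/F = (o−d)/(d−u)
r = (84.7 − 51.5)/(51.5 − 31.9) = 33.2/19.6 = 1.6939
CL = 100·r = 169.39 %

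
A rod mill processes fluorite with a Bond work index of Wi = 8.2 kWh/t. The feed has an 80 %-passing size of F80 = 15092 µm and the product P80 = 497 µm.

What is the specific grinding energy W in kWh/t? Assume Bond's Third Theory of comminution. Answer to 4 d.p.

Bond:  W = 10 Wi (1/√P − 1/√F)
1/√497 = 0.044856;  1/√15092 = 0.008140
W = 10·8.2·(0.044856 − 0.008140) = 3.0107 kWh/t

W = 3.0107 kWh/t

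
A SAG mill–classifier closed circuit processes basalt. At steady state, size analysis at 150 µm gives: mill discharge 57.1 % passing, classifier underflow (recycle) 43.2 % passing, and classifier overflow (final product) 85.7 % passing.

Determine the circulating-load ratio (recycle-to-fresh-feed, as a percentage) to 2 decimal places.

Mass balance on the −150 µm fraction:
d + r·d = r·u + o → r(d−u) = o−d
r = (85.7 − 57.1)/(57.1 − 43.2) = 28.6/13.9 = 2.0576
CL = 100·r = 205.76 %

CL = 205.76 %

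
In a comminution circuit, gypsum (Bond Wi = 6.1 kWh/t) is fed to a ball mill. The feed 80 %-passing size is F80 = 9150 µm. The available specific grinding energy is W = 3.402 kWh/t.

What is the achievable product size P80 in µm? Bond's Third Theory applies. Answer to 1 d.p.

W = 10 Wi (1/√P80 − 1/√F80)  [Bond]
⇒ 1/√P80 = W/(10·Wi) + 1/√F80
  = 3.4020/(10·6.1) + 1/√9150 = 0.055770 + 0.010454 = 0.066225
P80 = (1/0.066225)² = 15.1001² = 228.01 µm

P80 = 228.0 µm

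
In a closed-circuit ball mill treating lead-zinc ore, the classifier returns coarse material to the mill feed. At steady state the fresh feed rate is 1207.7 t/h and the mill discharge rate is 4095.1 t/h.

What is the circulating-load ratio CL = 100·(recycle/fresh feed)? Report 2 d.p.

CL = 239.08 %

Discharge = new feed + return, hence
R = M − F = 4095.1 − 1207.7 = 2887.4 t/h
CL = 100·R/F = 100·2887.4/1207.7 = 239.08 %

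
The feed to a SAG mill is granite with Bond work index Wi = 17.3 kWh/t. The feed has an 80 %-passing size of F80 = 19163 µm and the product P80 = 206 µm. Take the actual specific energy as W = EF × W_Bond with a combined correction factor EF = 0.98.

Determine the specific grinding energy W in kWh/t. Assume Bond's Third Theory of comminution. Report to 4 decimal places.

W = 10.5877 kWh/t

Bond: W = 10·Wi·(1/√P80 − 1/√F80)
1/√206 = 0.069673;  1/√19163 = 0.007224
W = 10·17.3·(0.069673 − 0.007224) = 10.8038 kWh/t
Apply correction: 10.8038 × 0.98 = 10.5877 kWh/t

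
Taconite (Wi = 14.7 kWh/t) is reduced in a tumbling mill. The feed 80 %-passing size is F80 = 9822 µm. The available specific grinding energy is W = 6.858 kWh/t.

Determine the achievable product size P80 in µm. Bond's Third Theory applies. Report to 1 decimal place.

P80 = 310.6 µm

Bond:  W = 10 Wi (1/√P − 1/√F)
⇒ 1/√P80 = W/(10 Wi) + 1/√F80
  = 6.8580/(10·14.7) + 1/√9822 = 0.046653 + 0.010090 = 0.056743
P80 = (1/0.056743)² = 17.6232² = 310.58 µm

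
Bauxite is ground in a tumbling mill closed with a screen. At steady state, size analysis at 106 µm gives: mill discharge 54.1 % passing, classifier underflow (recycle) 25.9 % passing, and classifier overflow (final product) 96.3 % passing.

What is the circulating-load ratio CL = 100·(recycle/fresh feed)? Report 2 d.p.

CL = 149.65 %

Balance %-passing 106 µm (r = R/F):
Fd + Rd = Ru + Fo ⇒ R/F = (o−d)/(d−u)
r = (96.3 − 54.1)/(54.1 − 25.9) = 42.2/28.2 = 1.4965
CL = 100·r = 149.65 %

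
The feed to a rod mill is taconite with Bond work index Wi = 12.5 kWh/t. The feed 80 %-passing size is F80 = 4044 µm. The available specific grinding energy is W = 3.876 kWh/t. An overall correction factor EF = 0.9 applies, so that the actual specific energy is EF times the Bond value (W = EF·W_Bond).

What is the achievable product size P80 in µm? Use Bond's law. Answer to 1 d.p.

P80 = 397.2 µm

W = 10 Wi / √P80 − 10 Wi / √F80
W_Bond = W / EF = 3.876 / 0.9 = 4.3067 kWh/t
P80^(−½) = W_Bond/(10 Wi) + F80^(−½)
  = 4.3067/(10·12.5) + 1/√4044 = 0.034453 + 0.015725 = 0.050178
P80 = (1/0.050178)² = 19.9289² = 397.16 µm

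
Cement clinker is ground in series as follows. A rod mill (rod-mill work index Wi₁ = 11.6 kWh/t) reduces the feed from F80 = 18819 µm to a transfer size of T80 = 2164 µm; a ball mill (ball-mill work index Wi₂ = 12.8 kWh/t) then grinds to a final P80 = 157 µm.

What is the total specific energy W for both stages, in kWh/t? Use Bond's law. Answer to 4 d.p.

W = 9.1120 kWh/t

W = 10 Wi (P80^-0.5 − F80^-0.5)
Stage 1 (18819→2164 µm, Wi₁=11.6): W₁ = 10·11.6·(0.021497 − 0.007290) = 1.6480 kWh/t
Stage 2 (2164→157 µm, Wi₂=12.8): W₂ = 10·12.8·(0.079809 − 0.021497) = 7.4639 kWh/t
W = W₁ + W₂ = 1.6480 + 7.4639 = 9.1120 kWh/t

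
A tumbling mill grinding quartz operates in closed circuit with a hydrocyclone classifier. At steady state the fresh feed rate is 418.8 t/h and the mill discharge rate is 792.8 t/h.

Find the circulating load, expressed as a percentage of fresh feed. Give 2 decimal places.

CL = 89.30 %

Mill node: discharge = fresh + recycle.
R = M − F = 792.8 − 418.8 = 374.0 t/h
CL = 100·R/F = 100·374.0/418.8 = 89.30 %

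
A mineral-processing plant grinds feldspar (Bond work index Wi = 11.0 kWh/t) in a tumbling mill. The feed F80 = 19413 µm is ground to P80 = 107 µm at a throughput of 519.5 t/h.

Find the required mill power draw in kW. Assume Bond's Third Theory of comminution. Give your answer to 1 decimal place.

W = 10·Wi·[P80^(−½) − F80^(−½)]
W = 10·11.0·(1/√107 − 1/√19413) = 10·11.0·(0.089496) = 9.8446 kWh/t
P = W·T = 9.8446·519.5 = 5114.3 kW

P = 5114.3 kW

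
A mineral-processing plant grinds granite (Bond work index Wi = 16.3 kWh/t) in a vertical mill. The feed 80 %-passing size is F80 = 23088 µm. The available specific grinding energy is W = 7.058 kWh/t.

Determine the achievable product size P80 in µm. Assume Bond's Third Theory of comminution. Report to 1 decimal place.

P80 = 401.9 µm

Bond:  W = 10 Wi (1/√P − 1/√F)
P80^-0.5 = F80^-0.5 + W/(10 Wi)
  = 7.0580/(10·16.3) + 1/√23088 = 0.043301 + 0.006581 = 0.049882
P80 = (1/0.049882)² = 20.0474² = 401.90 µm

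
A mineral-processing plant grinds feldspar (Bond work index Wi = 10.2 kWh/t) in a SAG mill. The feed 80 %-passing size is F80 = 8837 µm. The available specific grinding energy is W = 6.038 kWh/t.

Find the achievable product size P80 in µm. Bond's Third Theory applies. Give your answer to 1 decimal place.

P80 = 205.1 µm

W = 10 Wi (P80^-0.5 − F80^-0.5)
P80^-0.5 = F80^-0.5 + W/(10 Wi)
  = 6.0380/(10·10.2) + 1/√8837 = 0.059196 + 0.010638 = 0.069834
P80 = (1/0.069834)² = 14.3197² = 205.05 µm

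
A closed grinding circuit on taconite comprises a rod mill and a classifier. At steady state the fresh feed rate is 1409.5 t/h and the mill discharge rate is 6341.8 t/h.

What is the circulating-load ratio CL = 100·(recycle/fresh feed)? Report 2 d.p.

M = F + R at steady state, so:
R = M − F = 6341.8 − 1409.5 = 4932.3 t/h
CL = 100·R/F = 100·4932.3/1409.5 = 349.93 %

CL = 349.93 %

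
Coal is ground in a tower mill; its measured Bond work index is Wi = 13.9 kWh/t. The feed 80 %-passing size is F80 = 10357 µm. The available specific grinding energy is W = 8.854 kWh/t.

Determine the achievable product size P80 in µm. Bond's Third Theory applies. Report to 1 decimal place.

W = 10·Wi·[P80^(−½) − F80^(−½)]
P80^(−½) = W/(10 Wi) + F80^(−½)
  = 8.8540/(10·13.9) + 1/√10357 = 0.063698 + 0.009826 = 0.073524
P80 = (1/0.073524)² = 13.6010² = 184.99 µm

P80 = 185.0 µm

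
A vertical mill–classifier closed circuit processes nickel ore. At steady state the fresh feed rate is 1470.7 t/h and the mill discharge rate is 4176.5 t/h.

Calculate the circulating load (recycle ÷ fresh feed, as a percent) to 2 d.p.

CL = 183.98 %

Steady state: M = F + R.
R = M − F = 4176.5 − 1470.7 = 2705.8 t/h
CL = 100·R/F = 100·2705.8/1470.7 = 183.98 %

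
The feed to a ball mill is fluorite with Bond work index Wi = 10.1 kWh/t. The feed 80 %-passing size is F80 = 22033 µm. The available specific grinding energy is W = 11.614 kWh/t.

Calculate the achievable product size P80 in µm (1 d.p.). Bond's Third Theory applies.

P80 = 67.5 µm

W = 10 Wi (1/√P80 − 1/√F80)  [Bond]
1/√P80 = 1/√F80 + W/(10·Wi)
  = 11.6140/(10·10.1) + 1/√22033 = 0.114990 + 0.006737 = 0.121727
P80 = (1/0.121727)² = 8.2151² = 67.49 µm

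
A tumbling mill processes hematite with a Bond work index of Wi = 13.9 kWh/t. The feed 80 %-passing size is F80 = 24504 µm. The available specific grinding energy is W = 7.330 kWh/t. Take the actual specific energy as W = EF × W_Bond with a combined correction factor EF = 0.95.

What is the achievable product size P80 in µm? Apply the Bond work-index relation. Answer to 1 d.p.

P80 = 261.0 µm

W = 10 Wi (P80^-0.5 − F80^-0.5)
W_Bond = W / EF = 7.330 / 0.95 = 7.7158 kWh/t
1/√P80 = 1/√F80 + W_Bond/(10·Wi)
  = 7.7158/(10·13.9) + 1/√24504 = 0.055509 + 0.006388 = 0.061898
P80 = (1/0.061898)² = 16.1557² = 261.01 µm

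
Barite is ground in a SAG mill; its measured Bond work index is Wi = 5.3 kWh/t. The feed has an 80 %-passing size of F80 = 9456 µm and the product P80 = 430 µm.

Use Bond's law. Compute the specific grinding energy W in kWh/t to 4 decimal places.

W = 2.0109 kWh/t

W = 10·Wi·[P80^(−½) − F80^(−½)]
1/√430 = 0.048224;  1/√9456 = 0.010284
W = 10·5.3·(0.048224 − 0.010284) = 2.0109 kWh/t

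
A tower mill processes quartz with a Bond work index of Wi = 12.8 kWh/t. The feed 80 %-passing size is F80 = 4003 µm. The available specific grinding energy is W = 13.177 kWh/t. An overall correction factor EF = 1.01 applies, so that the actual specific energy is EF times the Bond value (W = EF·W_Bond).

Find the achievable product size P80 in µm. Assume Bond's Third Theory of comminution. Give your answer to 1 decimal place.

P80 = 72.1 µm

W = 10 Wi (P80^-0.5 − F80^-0.5)
W_Bond = W / EF = 13.177 / 1.01 = 13.0465 kWh/t
⇒ 1/√P80 = W_Bond/(10 Wi) + 1/√F80
  = 13.0465/(10·12.8) + 1/√4003 = 0.101926 + 0.015805 = 0.117732
P80 = (1/0.117732)² = 8.4939² = 72.15 µm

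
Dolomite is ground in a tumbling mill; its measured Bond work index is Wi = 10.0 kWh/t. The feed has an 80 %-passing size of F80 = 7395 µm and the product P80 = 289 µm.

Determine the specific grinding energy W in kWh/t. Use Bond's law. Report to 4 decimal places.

W = 10·Wi·(P80^(-½) − F80^(-½))
1/√289 = 0.058824;  1/√7395 = 0.011629
W = 10·10.0·(0.058824 − 0.011629) = 4.7195 kWh/t

W = 4.7195 kWh/t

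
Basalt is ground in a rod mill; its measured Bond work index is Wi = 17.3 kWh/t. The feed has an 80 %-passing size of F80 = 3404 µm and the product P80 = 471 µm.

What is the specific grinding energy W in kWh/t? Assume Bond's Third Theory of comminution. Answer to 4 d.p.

W = 10·Wi·(P80^(-½) − F80^(-½))
1/√471 = 0.046078;  1/√3404 = 0.017140
W = 10·17.3·(0.046078 − 0.017140) = 5.0062 kWh/t

W = 5.0062 kWh/t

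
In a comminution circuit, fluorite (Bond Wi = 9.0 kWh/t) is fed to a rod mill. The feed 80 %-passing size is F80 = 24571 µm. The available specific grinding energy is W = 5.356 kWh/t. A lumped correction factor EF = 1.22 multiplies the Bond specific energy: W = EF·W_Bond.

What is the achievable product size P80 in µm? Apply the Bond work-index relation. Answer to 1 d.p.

W_Bond = 10·Wi·(1/√P₈₀ − 1/√F₈₀)
W_Bond = W / EF = 5.356 / 1.22 = 4.3902 kWh/t
⇒ 1/√P80 = W_Bond/(10·Wi) + 1/√F80
  = 4.3902/(10·9.0) + 1/√24571 = 0.048780 + 0.006380 = 0.055159
P80 = (1/0.055159)² = 18.1294² = 328.67 µm

P80 = 328.7 µm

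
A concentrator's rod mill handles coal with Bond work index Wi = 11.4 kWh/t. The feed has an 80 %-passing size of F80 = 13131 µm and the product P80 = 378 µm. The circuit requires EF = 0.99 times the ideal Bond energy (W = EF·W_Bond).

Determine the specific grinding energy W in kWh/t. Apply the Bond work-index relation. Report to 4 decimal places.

W = 10 Wi / √P80 − 10 Wi / √F80
1/√378 = 0.051434;  1/√13131 = 0.008727
W = 10·11.4·(0.051434 − 0.008727) = 4.8687 kWh/t
W_actual = 0.99 × 4.8687 = 4.8200 kWh/t

W = 4.8200 kWh/t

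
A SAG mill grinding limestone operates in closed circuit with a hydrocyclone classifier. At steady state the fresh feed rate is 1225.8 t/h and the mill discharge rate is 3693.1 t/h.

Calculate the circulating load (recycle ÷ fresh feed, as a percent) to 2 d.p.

CL = 201.28 %

Discharge = new feed + return, hence
R = M − F = 3693.1 − 1225.8 = 2467.3 t/h
CL = 100·R/F = 100·2467.3/1225.8 = 201.28 %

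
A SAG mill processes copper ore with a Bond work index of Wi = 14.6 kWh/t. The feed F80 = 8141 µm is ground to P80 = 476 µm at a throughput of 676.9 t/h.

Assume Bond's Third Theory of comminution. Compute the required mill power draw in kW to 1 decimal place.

P = 3434.4 kW

W = 10·Wi·[P80^(−½) − F80^(−½)]
W = 10·14.6·(1/√476 − 1/√8141) = 10·14.6·(0.034752) = 5.0738 kWh/t
Power = W × throughput = 5.0738 kWh/t × 676.9 t/h = 3434.4 kW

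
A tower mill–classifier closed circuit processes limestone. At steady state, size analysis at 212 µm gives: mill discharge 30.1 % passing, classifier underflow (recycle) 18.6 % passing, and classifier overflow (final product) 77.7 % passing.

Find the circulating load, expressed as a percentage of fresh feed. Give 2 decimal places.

Balance %-passing 212 µm (r = R/F):
Fd + Rd = Ru + Fo ⇒ R/F = (o−d)/(d−u)
r = (77.7 − 30.1)/(30.1 − 18.6) = 47.6/11.5 = 4.1391
CL = 100·r = 413.91 %

CL = 413.91 %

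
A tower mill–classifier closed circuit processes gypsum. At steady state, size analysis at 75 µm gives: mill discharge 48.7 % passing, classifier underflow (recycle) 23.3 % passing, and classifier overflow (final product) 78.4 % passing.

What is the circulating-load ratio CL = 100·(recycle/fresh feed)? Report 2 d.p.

CL = 116.93 %

Mass balance on the −75 µm fraction:
Fd + Rd = Ru + Fo ⇒ R/F = (o−d)/(d−u)
r = (78.4 − 48.7)/(48.7 − 23.3) = 29.7/25.4 = 1.1693
CL = 100·r = 116.93 %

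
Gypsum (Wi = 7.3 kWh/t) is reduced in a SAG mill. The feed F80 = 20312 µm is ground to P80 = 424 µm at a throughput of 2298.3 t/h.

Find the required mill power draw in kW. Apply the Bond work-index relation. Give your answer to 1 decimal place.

P = 6970.7 kW

W = 10 Wi (1/√P80 − 1/√F80)  [Bond]
W = 10·7.3·(1/√424 − 1/√20312) = 10·7.3·(0.041548) = 3.0330 kWh/t
Power = W × throughput = 3.0330 kWh/t × 2298.3 t/h = 6970.7 kW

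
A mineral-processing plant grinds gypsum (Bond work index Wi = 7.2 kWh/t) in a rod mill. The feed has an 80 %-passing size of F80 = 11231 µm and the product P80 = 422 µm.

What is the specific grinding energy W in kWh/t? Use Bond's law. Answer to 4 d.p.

Bond: W = 10·Wi·(1/√P80 − 1/√F80)
1/√422 = 0.048679;  1/√11231 = 0.009436
W = 10·7.2·(0.048679 − 0.009436) = 2.8255 kWh/t

W = 2.8255 kWh/t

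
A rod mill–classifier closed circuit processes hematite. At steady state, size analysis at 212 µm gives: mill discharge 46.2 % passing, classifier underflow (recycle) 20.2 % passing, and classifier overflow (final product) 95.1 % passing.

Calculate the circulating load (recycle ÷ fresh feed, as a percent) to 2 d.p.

CL = 188.08 %

Balance %-passing 212 µm (r = R/F):
r = (o − d)/(d − u)
r = (95.1 − 46.2)/(46.2 − 20.2) = 48.9/26.0 = 1.8808
CL = 100·r = 188.08 %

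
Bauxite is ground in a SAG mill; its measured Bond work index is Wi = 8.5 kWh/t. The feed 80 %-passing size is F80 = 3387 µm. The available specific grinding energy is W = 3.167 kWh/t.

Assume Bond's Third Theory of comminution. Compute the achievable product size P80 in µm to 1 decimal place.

W = 10·Wi·(P80^(-½) − F80^(-½))
⇒ 1/√P80 = W/(10·Wi) + 1/√F80
  = 3.1670/(10·8.5) + 1/√3387 = 0.037259 + 0.017183 = 0.054442
P80 = (1/0.054442)² = 18.3683² = 337.40 µm

P80 = 337.4 µm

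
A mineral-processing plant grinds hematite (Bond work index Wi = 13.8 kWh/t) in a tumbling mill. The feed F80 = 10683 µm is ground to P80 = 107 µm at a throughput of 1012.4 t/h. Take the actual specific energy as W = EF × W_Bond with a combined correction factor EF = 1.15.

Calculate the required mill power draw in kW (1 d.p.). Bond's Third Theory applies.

P = 13977.9 kW

W = 10·Wi·(P80^(-½) − F80^(-½))
W = 10·13.8·(1/√107 − 1/√10683) = 10·13.8·(0.086999) = 12.0058 kWh/t
Corrected W = EF·W_Bond = 1.15·12.0058 = 13.8067 kWh/t
P = W·T = 13.8067·1012.4 = 13977.9 kW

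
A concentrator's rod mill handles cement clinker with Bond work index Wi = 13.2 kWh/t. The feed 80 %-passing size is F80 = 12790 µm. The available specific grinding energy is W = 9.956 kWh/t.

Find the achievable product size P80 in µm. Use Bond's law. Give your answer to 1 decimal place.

Bond:  W = 10 Wi (1/√P − 1/√F)
P80^-0.5 = F80^-0.5 + W/(10 Wi)
  = 9.9560/(10·13.2) + 1/√12790 = 0.075424 + 0.008842 = 0.084267
P80 = (1/0.084267)² = 11.8671² = 140.83 µm

P80 = 140.8 µm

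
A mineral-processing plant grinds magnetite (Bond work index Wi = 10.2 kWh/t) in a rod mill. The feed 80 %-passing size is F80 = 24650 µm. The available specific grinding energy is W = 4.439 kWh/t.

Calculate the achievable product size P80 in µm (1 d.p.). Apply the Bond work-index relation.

P80 = 401.8 µm

W = 10 Wi (1/√P80 − 1/√F80)  [Bond]
P80^-0.5 = F80^-0.5 + W/(10 Wi)
  = 4.4390/(10·10.2) + 1/√24650 = 0.043520 + 0.006369 = 0.049889
P80 = (1/0.049889)² = 20.0445² = 401.78 µm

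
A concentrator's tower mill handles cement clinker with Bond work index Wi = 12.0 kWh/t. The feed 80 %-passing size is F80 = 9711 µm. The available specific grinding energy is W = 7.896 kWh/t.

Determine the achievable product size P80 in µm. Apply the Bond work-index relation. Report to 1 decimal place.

Bond:  W = 10 Wi (1/√P − 1/√F)
⇒ 1/√P80 = W/(10·Wi) + 1/√F80
  = 7.8960/(10·12.0) + 1/√9711 = 0.065800 + 0.010148 = 0.075948
P80 = (1/0.075948)² = 13.1670² = 173.37 µm

P80 = 173.4 µm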